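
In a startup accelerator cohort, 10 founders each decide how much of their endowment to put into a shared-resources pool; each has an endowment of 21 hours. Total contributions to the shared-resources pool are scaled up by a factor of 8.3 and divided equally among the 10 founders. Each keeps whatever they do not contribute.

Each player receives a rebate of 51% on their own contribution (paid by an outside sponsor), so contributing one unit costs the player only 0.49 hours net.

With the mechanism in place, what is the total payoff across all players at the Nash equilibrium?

1850.10 hours

With the mechanism, a contributed unit returns (8.3/10) / 0.49 = 1.6939 per unit of net cost to the contributor — now above 1 — so contributing fully is weakly dominant for every player.
At the Nash equilibrium everyone contributes 21. Group total payoff = 10 × (21 × 0.51 + 8.3 × 21) = 1850.10.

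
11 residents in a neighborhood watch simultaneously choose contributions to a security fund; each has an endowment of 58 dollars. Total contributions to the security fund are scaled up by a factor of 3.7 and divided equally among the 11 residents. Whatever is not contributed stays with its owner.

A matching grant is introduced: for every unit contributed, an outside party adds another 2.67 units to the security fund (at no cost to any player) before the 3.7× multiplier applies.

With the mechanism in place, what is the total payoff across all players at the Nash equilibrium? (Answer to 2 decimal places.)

8663.40 dollars

Under the mechanism each unit contributed yields 3.7 × 3.67 / 11 = 1.2345 back to its contributor per unit of net cost, which exceeds 1, making full contribution the dominant choice for everyone.
At the Nash equilibrium everyone contributes 58. Group total payoff = 3.7 × 3.67 × 638 = 8663.40.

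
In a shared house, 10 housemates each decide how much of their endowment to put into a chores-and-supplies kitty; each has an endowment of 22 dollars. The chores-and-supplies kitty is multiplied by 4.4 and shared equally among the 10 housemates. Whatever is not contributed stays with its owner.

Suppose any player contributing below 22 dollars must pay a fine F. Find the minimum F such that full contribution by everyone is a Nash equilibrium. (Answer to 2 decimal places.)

Given the others contribute fully, the best deviation is to contribute 0 (any partial contribution still incurs the fine and gives up units whose private return 0.4400 is below 1).
Deviating from 22 to 0 saves 22 dollars but forfeits the deviator's share of the drop in the chores-and-supplies kitty: 4.4/10 × 22 = 9.68.
So the deviation gain is 22 − 9.68 = 12.32, and the fine must be at least 12.32 dollars to wipe it out.

12.32 dollars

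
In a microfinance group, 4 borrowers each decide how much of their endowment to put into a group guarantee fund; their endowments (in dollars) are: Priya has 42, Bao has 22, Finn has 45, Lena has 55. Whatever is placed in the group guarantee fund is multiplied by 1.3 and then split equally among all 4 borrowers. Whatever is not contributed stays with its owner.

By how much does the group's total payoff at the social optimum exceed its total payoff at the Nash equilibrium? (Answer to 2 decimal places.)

49.20 dollars

The private return per contributed unit is 1.3/4 = 0.3250 < 1 for every player regardless of endowment, so the Nash equilibrium is zero contribution and the group total is Σ E_j = 42 + 22 + 45 + 55 = 164.
Each contributed unit returns 1.300 to the group, so the social optimum is full contribution by everyone: group total = 1.300 × 164 = 213.20.
Efficiency loss = (1.300 − 1) × 164 = 49.20.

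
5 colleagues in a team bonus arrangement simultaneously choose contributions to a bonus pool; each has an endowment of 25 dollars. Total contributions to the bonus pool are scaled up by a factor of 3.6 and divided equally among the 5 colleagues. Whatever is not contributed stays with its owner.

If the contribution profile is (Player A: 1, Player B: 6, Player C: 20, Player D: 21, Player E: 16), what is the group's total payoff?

291.40 dollars

Total contributed: 1 + 6 + 20 + 21 + 16 = 64; total kept: 5 × 25 − 64 = 61.
The bonus pool pays out 3.6 × 64 = 230.40 in aggregate.
Group total = 61 + 230.40 = 291.40.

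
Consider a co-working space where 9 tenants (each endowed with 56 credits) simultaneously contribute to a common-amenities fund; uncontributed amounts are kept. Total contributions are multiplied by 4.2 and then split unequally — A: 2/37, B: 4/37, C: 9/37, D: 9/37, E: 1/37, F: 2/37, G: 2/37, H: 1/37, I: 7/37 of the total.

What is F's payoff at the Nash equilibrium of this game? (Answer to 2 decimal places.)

81.43 credits

A player with share s gets back 4.2·s per unit contributed, so full contribution is dominant for anyone with s > 1/4.2 = 0.2381 and zero contribution is dominant for anyone below.
The shares above 0.2381 belong to C and D, contributing 56 each; the remaining 7 contribute 0. Total contributed: 112.
F keeps 56 and receives 4.2 × 112 × 2/37 = 25.43 from the common-amenities fund, for a payoff of 81.43.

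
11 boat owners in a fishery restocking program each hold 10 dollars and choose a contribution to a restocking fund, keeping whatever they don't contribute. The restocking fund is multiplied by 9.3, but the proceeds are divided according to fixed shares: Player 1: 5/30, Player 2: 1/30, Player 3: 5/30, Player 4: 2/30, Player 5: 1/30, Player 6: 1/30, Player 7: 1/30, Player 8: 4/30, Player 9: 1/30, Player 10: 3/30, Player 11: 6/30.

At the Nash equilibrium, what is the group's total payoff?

A player with share s gets back 9.3·s per unit contributed, so full contribution is dominant for anyone with s > 1/9.3 = 0.1075 and zero contribution is dominant for anyone below.
Player 1, Player 3, Player 8 and Player 11 are above the threshold, contributing 10 each; the remaining 7 contribute 0. Total contributed: 40.
The restocking fund pays out 9.3 × 40 = 372.00 in total (split across the unequal shares, but the aggregate is all that matters for the group sum).
The 7 free-riders keep 10 each, adding 70. Group total = 70 + 372.00 = 442.00.

442.00 dollars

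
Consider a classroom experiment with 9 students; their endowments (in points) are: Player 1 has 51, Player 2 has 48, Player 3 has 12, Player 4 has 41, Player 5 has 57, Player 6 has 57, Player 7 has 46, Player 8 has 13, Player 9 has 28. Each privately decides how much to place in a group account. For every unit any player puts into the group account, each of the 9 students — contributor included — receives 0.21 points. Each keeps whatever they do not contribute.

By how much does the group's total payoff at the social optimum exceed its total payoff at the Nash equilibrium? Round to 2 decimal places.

The private return per contributed unit is 0.21 < 1 for everyone, so the Nash equilibrium is zero contribution and the group total is Σ E_j = 51 + 48 + 12 + 41 + 57 + 57 + 46 + 13 + 28 = 353.
Each contributed unit returns 1.890 to the group, so the social optimum is full contribution by everyone: group total = 1.890 × 353 = 667.17.
Efficiency loss = (1.890 − 1) × 353 = 314.17.

314.17 points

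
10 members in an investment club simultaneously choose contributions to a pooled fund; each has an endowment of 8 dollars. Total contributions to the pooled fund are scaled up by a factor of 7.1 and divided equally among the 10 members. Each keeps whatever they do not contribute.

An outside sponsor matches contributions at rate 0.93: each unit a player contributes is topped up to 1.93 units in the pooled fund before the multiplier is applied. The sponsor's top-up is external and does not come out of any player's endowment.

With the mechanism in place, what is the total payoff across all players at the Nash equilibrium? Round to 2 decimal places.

Under the mechanism each unit contributed yields 7.1 × 1.93 / 10 = 1.3703 back to its contributor per unit of net cost, which exceeds 1, making full contribution the dominant choice for everyone.
At the Nash equilibrium everyone contributes 8. Group total payoff = 7.1 × 1.93 × 80 = 1096.24.

1096.24 dollars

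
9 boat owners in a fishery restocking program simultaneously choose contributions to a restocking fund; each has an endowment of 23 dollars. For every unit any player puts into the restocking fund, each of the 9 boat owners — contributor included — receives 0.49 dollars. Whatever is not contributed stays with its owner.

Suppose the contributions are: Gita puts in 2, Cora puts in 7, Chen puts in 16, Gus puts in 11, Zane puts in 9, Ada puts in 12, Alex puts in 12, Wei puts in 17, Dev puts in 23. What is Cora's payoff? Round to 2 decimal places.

Total contributed: 2 + 7 + 16 + 11 + 9 + 12 + 12 + 17 + 23 = 109.
Each receives 0.49 × 109 = 53.41 from the restocking fund.
Cora keeps 23 − 7 = 16, so Cora's payoff is 16 + 53.41 = 69.41.

69.41 dollars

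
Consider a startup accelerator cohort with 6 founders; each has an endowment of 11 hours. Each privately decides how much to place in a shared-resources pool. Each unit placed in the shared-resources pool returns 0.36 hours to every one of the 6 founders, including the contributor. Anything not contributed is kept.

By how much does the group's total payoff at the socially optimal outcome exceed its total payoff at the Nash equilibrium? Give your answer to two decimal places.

76.56 hours

The private return per contributed unit is 0.36 < 1, so contributing 0 is dominant for every player. At the Nash equilibrium everyone keeps their 11, and the group total is 6 × 11 = 66.
Each contributed unit returns 2.160 to the group as a whole (0.36 to each of 6 players), which exceeds 1, so the social optimum is full contribution: group total = 2.160 × 66 = 142.56.
Efficiency loss = 142.56 − 66 = 76.56.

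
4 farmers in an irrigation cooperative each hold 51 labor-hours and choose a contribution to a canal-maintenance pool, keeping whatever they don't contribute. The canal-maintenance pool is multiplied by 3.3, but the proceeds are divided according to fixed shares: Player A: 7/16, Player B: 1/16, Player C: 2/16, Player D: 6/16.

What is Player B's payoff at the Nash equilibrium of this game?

For player j, contributing a unit is worthwhile iff 3.3 × (j's share) ≥ 1, i.e. iff j's share is at least 0.3030.
The shares above 0.3030 belong to Player A and Player D, contributing 51 each; the remaining 2 contribute 0. Total contributed: 102.
Player B keeps 51 and receives 3.3 × 102 × 1/16 = 21.04 from the canal-maintenance pool, for a payoff of 72.04.

72.04 labor-hours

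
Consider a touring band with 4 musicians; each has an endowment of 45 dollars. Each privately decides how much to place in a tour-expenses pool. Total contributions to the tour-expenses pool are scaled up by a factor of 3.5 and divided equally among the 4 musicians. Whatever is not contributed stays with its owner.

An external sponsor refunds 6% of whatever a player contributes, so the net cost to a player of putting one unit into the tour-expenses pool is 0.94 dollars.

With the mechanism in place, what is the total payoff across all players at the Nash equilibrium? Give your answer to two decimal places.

180.00 dollars

The effective private return is (3.5/4) / 0.94 = 0.9309, which is still under 1, so the mechanism doesn't change anyone's dominant strategy: zero contribution.
At the Nash equilibrium no one contributes; group total payoff = 4 × 45 = 180.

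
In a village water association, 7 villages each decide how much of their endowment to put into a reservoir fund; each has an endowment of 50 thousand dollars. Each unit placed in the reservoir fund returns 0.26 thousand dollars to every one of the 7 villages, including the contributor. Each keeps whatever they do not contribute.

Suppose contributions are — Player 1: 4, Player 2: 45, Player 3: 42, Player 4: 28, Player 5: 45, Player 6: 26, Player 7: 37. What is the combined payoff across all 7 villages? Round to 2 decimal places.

536.14 thousand dollars

Total contributed: 4 + 45 + 42 + 28 + 45 + 26 + 37 = 227; total kept: 7 × 50 − 227 = 123.
The reservoir fund pays out 0.26 × 7 × 227 = 413.14 in aggregate.
Group total = 123 + 413.14 = 536.14.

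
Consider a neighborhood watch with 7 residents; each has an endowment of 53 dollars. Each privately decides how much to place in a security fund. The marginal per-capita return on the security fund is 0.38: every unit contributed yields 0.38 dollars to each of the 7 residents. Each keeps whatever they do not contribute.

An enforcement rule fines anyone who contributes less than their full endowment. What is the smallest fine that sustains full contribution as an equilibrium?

32.86 dollars

Given the others contribute fully, the best deviation is to contribute 0 (any partial contribution still incurs the fine and gives up units whose private return 0.38 is below 1).
Deviating from 53 to 0 saves 53 dollars but forfeits the deviator's share of the drop in the security fund: 0.38 × 53 = 20.14.
So the deviation gain is 53 − 20.14 = 32.86, and the fine must be at least 32.86 dollars to wipe it out.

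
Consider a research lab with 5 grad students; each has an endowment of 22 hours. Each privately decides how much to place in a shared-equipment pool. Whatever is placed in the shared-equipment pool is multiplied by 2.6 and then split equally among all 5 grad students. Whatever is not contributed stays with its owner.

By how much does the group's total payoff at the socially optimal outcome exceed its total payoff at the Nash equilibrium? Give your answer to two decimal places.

176.00 hours

Each contributed unit returns 2.6/5 = 0.5200 to its contributor — below 1 — so contributing 0 is dominant for every player. At the Nash equilibrium everyone keeps their 22, and the group total is 5 × 22 = 110.
Each contributed unit returns 2.600 to the group as a whole (0.5200 to each of 5 players), which exceeds 1, so the social optimum is full contribution: group total = 2.600 × 110 = 286.00.
Efficiency loss = 286.00 − 110 = 176.00.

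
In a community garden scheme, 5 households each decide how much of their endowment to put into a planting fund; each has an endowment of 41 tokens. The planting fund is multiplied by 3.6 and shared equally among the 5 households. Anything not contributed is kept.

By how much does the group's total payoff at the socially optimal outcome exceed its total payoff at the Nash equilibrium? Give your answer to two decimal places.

533.00 tokens

Each contributed unit returns 3.6/5 = 0.7200 to its contributor — below 1 — so contributing 0 is dominant for every player. At the Nash equilibrium everyone keeps their 41, and the group total is 5 × 41 = 205.
Each contributed unit returns 3.600 to the group as a whole (0.7200 to each of 5 players), which exceeds 1, so the social optimum is full contribution: group total = 3.600 × 205 = 738.00.
Efficiency loss = 738.00 − 205 = 533.00.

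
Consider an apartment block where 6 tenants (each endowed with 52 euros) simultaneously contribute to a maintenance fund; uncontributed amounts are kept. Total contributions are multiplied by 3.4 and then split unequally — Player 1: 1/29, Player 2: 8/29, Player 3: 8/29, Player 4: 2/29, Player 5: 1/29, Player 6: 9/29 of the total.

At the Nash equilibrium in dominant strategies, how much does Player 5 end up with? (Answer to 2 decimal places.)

For player j, contributing a unit is worthwhile iff 3.4 × (j's share) ≥ 1, i.e. iff j's share is at least 0.2941.
Player 6 alone (share 9/29) is above the threshold, contributing 52; the remaining 5 contribute 0. Total contributed: 52.
Player 5 keeps 52 and receives 3.4 × 52 × 1/29 = 6.10 from the maintenance fund, for a payoff of 58.10.

58.10 euros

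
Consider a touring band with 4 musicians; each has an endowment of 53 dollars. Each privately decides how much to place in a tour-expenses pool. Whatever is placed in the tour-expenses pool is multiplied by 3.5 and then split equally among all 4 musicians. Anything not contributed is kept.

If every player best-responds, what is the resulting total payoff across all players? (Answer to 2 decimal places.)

Each contributed unit returns 3.5/4 = 0.8750 to its contributor — below 1 — so contributing 0 is dominant for every player. At the Nash equilibrium everyone keeps their 53, and the group total is 4 × 53 = 212.

212.00 dollars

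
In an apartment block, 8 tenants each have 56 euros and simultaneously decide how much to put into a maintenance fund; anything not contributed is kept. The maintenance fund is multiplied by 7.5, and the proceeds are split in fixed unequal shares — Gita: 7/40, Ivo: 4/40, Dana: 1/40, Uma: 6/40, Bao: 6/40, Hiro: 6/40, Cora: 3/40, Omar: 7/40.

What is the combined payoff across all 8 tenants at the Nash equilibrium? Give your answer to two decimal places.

2268.00 euros

Player j's private return per contributed unit is 7.5 × (j's share). Contributing is weakly dominant for j when that share is at least 1/7.5 = 0.1333, and contributing 0 is dominant otherwise.
The shares above 0.1333 belong to Gita, Uma, Bao, Hiro and Omar, contributing 56 each; the remaining 3 contribute 0. Total contributed: 280.
The maintenance fund pays out 7.5 × 280 = 2100.00 in total (split across the unequal shares, but the aggregate is all that matters for the group sum).
The 3 free-riders keep 56 each, adding 168. Group total = 168 + 2100.00 = 2268.00.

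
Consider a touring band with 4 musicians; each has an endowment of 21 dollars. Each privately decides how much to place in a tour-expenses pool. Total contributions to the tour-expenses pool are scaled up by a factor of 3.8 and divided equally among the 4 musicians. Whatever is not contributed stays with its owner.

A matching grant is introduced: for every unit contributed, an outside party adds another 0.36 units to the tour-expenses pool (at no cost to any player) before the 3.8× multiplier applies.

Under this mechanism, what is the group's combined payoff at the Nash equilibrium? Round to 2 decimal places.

434.11 dollars

With the mechanism, a contributed unit returns 3.8 × 1.36 / 4 = 1.2920 per unit of net cost to the contributor — now above 1 — so contributing fully is weakly dominant for every player.
So the Nash equilibrium is full contribution by all 4; the group earns 3.8 × 1.36 × 84 = 434.11.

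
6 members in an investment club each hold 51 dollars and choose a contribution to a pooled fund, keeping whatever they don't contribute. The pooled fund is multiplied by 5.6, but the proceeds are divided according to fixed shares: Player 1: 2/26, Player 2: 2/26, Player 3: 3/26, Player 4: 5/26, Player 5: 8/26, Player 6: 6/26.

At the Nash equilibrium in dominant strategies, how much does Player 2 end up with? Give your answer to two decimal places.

Each unit j contributes comes back to j as 5.6 × (j's share), so j prefers to contribute only if that share exceeds 1/5.6 = 0.1786; otherwise keeping the unit dominates.
The shares above 0.1786 belong to Player 4, Player 5 and Player 6, contributing 51 each; the remaining 3 contribute 0. Total contributed: 153.
Player 2 keeps 51 and receives 5.6 × 153 × 2/26 = 65.91 from the pooled fund, for a payoff of 116.91.

116.91 dollars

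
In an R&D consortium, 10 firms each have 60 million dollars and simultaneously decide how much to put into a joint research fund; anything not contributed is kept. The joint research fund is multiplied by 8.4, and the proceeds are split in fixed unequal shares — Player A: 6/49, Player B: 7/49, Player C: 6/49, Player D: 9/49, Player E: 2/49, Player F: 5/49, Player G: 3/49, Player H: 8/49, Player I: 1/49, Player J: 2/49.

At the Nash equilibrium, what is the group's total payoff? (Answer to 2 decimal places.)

2820.00 million dollars

A player with share s gets back 8.4·s per unit contributed, so full contribution is dominant for anyone with s > 1/8.4 = 0.1190 and zero contribution is dominant for anyone below.
Player A, Player B, Player C, Player D and Player H clear that bar, contributing 60 each; the remaining 5 contribute 0. Total contributed: 300.
The joint research fund pays out 8.4 × 300 = 2520.00 in total (split across the unequal shares, but the aggregate is all that matters for the group sum).
The 5 free-riders keep 60 each, adding 300. Group total = 300 + 2520.00 = 2820.00.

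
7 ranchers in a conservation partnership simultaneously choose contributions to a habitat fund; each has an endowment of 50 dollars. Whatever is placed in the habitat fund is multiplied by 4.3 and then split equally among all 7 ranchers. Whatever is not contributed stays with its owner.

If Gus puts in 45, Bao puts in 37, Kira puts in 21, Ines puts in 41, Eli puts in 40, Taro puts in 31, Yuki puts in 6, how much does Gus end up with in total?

140.76 dollars

Total contributed: 45 + 37 + 21 + 41 + 40 + 31 + 6 = 221.
Each receives 4.3 × 221 / 7 = 135.76 from the habitat fund.
Gus keeps 50 − 45 = 5, so Gus's payoff is 5 + 135.76 = 140.76.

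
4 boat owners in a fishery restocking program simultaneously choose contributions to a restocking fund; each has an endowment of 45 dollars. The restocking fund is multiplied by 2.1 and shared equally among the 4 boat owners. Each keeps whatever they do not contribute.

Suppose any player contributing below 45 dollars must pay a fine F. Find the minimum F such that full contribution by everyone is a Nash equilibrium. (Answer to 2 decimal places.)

Given the others contribute fully, the best deviation is to contribute 0 (any partial contribution still incurs the fine and gives up units whose private return 0.5250 is below 1).
Deviating from 45 to 0 saves 45 dollars but forfeits the deviator's share of the drop in the restocking fund: 2.1/4 × 45 = 23.62.
So the deviation gain is 45 − 23.62 = 21.38, and the fine must be at least 21.38 dollars to wipe it out.

21.38 dollars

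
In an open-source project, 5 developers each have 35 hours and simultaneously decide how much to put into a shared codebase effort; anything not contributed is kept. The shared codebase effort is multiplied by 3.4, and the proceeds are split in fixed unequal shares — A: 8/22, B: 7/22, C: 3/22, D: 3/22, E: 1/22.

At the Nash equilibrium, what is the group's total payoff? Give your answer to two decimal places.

343.00 hours

Each unit j contributes comes back to j as 3.4 × (j's share), so j prefers to contribute only if that share exceeds 1/3.4 = 0.2941; otherwise keeping the unit dominates.
A and B clear that bar, contributing 35 each; the remaining 3 contribute 0. Total contributed: 70.
The shared codebase effort pays out 3.4 × 70 = 238.00 in total (split across the unequal shares, but the aggregate is all that matters for the group sum).
The 3 free-riders keep 35 each, adding 105. Group total = 105 + 238.00 = 343.00.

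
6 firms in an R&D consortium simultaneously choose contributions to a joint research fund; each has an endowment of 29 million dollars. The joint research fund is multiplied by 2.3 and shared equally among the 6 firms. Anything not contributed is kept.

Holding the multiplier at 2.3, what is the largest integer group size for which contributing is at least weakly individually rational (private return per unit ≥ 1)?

Private return per unit is 2.3/(group size), which is ≥ 1 whenever the group size is ≤ 2.3.
The largest such integer is 2.

2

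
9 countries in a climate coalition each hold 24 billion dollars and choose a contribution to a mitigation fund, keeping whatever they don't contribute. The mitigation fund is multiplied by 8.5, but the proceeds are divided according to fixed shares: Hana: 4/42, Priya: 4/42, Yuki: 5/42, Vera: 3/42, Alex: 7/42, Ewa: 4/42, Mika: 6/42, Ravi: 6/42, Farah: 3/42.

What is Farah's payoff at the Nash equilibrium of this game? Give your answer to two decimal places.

82.29 billion dollars

Each unit j contributes comes back to j as 8.5 × (j's share), so j prefers to contribute only if that share exceeds 1/8.5 = 0.1176; otherwise keeping the unit dominates.
Yuki, Alex, Mika and Ravi clear that bar, contributing 24 each; the remaining 5 contribute 0. Total contributed: 96.
Farah keeps 24 and receives 8.5 × 96 × 3/42 = 58.29 from the mitigation fund, for a payoff of 82.29.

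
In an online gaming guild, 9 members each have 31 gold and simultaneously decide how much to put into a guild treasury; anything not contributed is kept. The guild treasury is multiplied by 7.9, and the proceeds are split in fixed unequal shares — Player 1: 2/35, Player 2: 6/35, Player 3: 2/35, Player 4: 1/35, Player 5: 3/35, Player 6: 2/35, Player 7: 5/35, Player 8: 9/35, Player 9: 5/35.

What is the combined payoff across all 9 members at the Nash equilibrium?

1134.60 gold

Player j's private return per contributed unit is 7.9 × (j's share). Contributing is weakly dominant for j when that share is at least 1/7.9 = 0.1266, and contributing 0 is dominant otherwise.
The shares above 0.1266 belong to Player 2, Player 7, Player 8 and Player 9, contributing 31 each; the remaining 5 contribute 0. Total contributed: 124.
The guild treasury pays out 7.9 × 124 = 979.60 in total (split across the unequal shares, but the aggregate is all that matters for the group sum).
The 5 free-riders keep 31 each, adding 155. Group total = 155 + 979.60 = 1134.60.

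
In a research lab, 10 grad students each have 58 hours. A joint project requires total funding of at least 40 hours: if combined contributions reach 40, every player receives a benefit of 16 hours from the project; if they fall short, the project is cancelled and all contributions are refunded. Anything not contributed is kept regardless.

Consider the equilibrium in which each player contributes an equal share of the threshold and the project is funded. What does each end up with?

70 hours

Equal share of the threshold: 40/10 = 4.
At this profile no one gains by cutting their contribution: any cut drops the total below 40, the project is cancelled, contributions are refunded, and the deviator ends with 58, which is less than 58 − 4 + 16 = 70. Contributing more than 4 just wastes the excess. So contributing exactly 4 is a best response.
Each player's payoff: 58 − 4 + 16 = 70.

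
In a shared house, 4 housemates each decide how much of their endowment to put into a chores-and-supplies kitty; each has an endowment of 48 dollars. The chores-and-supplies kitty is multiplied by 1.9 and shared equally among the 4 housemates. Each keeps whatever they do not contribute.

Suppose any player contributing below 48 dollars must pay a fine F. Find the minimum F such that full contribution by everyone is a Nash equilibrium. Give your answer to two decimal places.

Given the others contribute fully, the best deviation is to contribute 0 (any partial contribution still incurs the fine and gives up units whose private return 0.4750 is below 1).
Deviating from 48 to 0 saves 48 dollars but forfeits the deviator's share of the drop in the chores-and-supplies kitty: 1.9/4 × 48 = 22.80.
So the deviation gain is 48 − 22.80 = 25.20, and the fine must be at least 25.20 dollars to wipe it out.

25.20 dollars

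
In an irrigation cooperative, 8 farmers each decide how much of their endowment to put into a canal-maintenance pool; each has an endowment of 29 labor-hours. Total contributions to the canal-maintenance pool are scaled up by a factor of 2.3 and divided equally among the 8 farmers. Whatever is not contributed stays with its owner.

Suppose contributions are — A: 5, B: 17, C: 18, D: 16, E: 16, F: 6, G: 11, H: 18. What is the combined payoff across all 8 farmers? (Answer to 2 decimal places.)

371.10 labor-hours

Total contributed: 5 + 17 + 18 + 16 + 16 + 6 + 11 + 18 = 107; total kept: 8 × 29 − 107 = 125.
The canal-maintenance pool pays out 2.3 × 107 = 246.10 in aggregate.
Group total = 125 + 246.10 = 371.10.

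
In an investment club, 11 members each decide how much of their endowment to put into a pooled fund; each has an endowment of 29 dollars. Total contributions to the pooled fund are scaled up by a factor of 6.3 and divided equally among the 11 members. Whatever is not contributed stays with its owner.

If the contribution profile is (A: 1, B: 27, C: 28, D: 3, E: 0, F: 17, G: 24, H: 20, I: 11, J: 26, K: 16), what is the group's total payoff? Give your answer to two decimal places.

1235.90 dollars

Total contributed: 1 + 27 + 28 + 3 + 0 + 17 + 24 + 20 + 11 + 26 + 16 = 173; total kept: 11 × 29 − 173 = 146.
The pooled fund pays out 6.3 × 173 = 1089.90 in aggregate.
Group total = 146 + 1089.90 = 1235.90.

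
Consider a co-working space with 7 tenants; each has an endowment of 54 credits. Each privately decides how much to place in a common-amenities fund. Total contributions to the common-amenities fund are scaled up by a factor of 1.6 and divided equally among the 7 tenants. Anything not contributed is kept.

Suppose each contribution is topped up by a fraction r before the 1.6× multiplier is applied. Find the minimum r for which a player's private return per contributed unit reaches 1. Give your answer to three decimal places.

With matching at rate r, one contributed unit becomes (1 + r) in the common-amenities fund and returns 1.6 × (1 + r) / 7 to the contributor.
Setting this equal to 1: 1 + r = 7/1.6 = 4.3750.
So the minimum matching rate is r = 4.3750 − 1 = 3.375.

3.375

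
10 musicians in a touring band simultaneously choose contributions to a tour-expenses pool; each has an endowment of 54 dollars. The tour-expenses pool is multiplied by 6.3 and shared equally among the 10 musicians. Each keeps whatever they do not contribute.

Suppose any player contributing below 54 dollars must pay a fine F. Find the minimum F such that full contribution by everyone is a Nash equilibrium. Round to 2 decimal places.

19.98 dollars

Given the others contribute fully, the best deviation is to contribute 0 (any partial contribution still incurs the fine and gives up units whose private return 0.6300 is below 1).
Deviating from 54 to 0 saves 54 dollars but forfeits the deviator's share of the drop in the tour-expenses pool: 6.3/10 × 54 = 34.02.
So the deviation gain is 54 − 34.02 = 19.98, and the fine must be at least 19.98 dollars to wipe it out.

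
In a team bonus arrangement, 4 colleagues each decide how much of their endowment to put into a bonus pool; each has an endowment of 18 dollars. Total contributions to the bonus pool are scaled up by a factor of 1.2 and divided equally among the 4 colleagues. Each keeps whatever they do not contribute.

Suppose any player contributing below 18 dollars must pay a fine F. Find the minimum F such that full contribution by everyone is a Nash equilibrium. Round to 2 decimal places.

12.60 dollars

Given the others contribute fully, the best deviation is to contribute 0 (any partial contribution still incurs the fine and gives up units whose private return 0.3000 is below 1).
Deviating from 18 to 0 saves 18 dollars but forfeits the deviator's share of the drop in the bonus pool: 1.2/4 × 18 = 5.40.
So the deviation gain is 18 − 5.40 = 12.60, and the fine must be at least 12.60 dollars to wipe it out.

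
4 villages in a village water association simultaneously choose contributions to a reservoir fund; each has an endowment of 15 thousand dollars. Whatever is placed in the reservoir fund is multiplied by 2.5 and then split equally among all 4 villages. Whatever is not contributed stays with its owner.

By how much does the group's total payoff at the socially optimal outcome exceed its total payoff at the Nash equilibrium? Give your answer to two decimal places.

Each contributed unit returns 2.5/4 = 0.6250 to its contributor — below 1 — so contributing 0 is dominant for every player. At the Nash equilibrium everyone keeps their 15, and the group total is 4 × 15 = 60.
Each contributed unit returns 2.500 to the group as a whole (0.6250 to each of 4 players), which exceeds 1, so the social optimum is full contribution: group total = 2.500 × 60 = 150.00.
Efficiency loss = 150.00 − 60 = 90.00.

90.00 thousand dollars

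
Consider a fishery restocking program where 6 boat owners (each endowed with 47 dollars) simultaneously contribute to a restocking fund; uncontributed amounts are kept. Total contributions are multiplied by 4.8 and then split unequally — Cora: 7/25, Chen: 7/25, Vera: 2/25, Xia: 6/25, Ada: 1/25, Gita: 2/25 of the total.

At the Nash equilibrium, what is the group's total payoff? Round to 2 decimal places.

A player with share s gets back 4.8·s per unit contributed, so full contribution is dominant for anyone with s > 1/4.8 = 0.2083 and zero contribution is dominant for anyone below.
Cora, Chen and Xia are above the threshold, contributing 47 each; the remaining 3 contribute 0. Total contributed: 141.
The restocking fund pays out 4.8 × 141 = 676.80 in total (split across the unequal shares, but the aggregate is all that matters for the group sum).
The 3 free-riders keep 47 each, adding 141. Group total = 141 + 676.80 = 817.80.

817.80 dollars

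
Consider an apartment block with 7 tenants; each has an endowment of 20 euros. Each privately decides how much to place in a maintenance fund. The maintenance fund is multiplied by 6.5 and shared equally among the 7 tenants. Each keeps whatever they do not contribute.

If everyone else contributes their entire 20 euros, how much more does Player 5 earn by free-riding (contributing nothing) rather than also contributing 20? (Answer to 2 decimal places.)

1.43 euros

Switching from a contribution of 20 to 0 lets Player 5 keep an extra 20 euros, but lowers the maintenance fund by 20, which costs Player 5 their own share of that drop: 6.5/7 × 20 = 18.57.
Net gain = 20 − 18.57 = 1.43. The private return per contributed unit (0.9286) is below 1, so free-riding is indeed the best response regardless of what the others do.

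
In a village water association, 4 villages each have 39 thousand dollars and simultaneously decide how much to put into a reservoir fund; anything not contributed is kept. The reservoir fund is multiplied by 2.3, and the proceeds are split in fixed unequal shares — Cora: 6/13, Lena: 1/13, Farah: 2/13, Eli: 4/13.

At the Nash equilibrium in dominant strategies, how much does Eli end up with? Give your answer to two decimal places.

Player j's private return per contributed unit is 2.3 × (j's share). Contributing is weakly dominant for j when that share is at least 1/2.3 = 0.4348, and contributing 0 is dominant otherwise.
Cora alone (share 6/13) is above the threshold, contributing 39; the remaining 3 contribute 0. Total contributed: 39.
Eli keeps 39 and receives 2.3 × 39 × 4/13 = 27.60 from the reservoir fund, for a payoff of 66.60.

66.60 thousand dollars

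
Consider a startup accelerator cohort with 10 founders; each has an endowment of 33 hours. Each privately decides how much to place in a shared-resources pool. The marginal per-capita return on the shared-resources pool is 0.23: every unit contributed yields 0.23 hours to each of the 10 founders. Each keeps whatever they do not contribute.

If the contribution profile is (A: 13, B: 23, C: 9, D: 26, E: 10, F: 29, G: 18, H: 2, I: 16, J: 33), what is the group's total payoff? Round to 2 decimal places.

562.70 hours

Total contributed: 13 + 23 + 9 + 26 + 10 + 29 + 18 + 2 + 16 + 33 = 179; total kept: 10 × 33 − 179 = 151.
The shared-resources pool pays out 0.23 × 10 × 179 = 411.70 in aggregate.
Group total = 151 + 411.70 = 562.70.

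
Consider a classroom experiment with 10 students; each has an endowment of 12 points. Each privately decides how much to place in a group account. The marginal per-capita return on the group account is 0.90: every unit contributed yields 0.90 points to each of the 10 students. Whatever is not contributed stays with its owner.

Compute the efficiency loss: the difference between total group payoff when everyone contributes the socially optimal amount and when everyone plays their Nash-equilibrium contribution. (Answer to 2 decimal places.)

960.00 points

The private return per contributed unit is 0.90 < 1, so contributing 0 is dominant for every player. At the Nash equilibrium everyone keeps their 12, and the group total is 10 × 12 = 120.
Each contributed unit returns 9.000 to the group as a whole (0.90 to each of 10 players), which exceeds 1, so the social optimum is full contribution: group total = 9.000 × 120 = 1080.00.
Efficiency loss = 1080.00 − 120 = 960.00.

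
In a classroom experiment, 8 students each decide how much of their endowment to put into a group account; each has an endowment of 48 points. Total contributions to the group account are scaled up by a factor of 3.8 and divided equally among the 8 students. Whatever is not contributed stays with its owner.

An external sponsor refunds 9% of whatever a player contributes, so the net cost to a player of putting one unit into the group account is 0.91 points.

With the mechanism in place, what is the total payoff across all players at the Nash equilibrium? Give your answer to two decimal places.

With the mechanism, a contributed unit returns (3.8/8) / 0.91 = 0.5220 per unit of net cost — still below 1 — so contributing 0 remains dominant for every player.
Everyone keeps their endowment and the group total is 8 × 48 = 384.

384.00 points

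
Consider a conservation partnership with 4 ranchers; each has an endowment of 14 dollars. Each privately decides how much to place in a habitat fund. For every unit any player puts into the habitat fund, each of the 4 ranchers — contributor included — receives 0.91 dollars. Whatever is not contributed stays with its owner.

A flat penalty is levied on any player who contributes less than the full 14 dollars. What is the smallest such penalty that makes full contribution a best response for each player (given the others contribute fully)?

1.26 dollars

Given the others contribute fully, the best deviation is to contribute 0 (any partial contribution still incurs the fine and gives up units whose private return 0.91 is below 1).
Deviating from 14 to 0 saves 14 dollars but forfeits the deviator's share of the drop in the habitat fund: 0.91 × 14 = 12.74.
So the deviation gain is 14 − 12.74 = 1.26, and the fine must be at least 1.26 dollars to wipe it out.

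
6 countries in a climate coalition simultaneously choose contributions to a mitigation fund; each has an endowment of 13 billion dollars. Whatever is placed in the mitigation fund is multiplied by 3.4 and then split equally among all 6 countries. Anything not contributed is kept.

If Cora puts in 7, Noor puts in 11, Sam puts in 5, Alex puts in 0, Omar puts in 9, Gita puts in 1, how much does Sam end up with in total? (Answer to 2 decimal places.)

26.70 billion dollars

Total contributed: 7 + 11 + 5 + 0 + 9 + 1 = 33.
Each receives 3.4 × 33 / 6 = 18.70 from the mitigation fund.
Sam keeps 13 − 5 = 8, so Sam's payoff is 8 + 18.70 = 26.70.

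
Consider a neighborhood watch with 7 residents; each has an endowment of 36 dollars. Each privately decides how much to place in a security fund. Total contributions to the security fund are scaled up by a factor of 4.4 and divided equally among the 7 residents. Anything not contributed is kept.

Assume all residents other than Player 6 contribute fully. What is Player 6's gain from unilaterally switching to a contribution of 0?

13.37 dollars

Switching from a contribution of 36 to 0 lets Player 6 keep an extra 36 dollars, but lowers the security fund by 36, which costs Player 6 their own share of that drop: 4.4/7 × 36 = 22.63.
Net gain = 36 − 22.63 = 13.37. The private return per contributed unit (0.6286) is below 1, so free-riding is indeed the best response regardless of what the others do.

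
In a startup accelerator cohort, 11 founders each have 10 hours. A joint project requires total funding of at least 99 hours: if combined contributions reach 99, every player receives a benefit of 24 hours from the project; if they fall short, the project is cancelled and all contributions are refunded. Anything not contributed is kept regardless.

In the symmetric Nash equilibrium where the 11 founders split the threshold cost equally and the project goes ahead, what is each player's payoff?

Equal share of the threshold: 99/11 = 9.
At this profile no one gains by cutting their contribution: any cut drops the total below 99, the project is cancelled, contributions are refunded, and the deviator ends with 10, which is less than 10 − 9 + 24 = 25. Contributing more than 9 just wastes the excess. So contributing exactly 9 is a best response.
Each player's payoff: 10 − 9 + 24 = 25.

25 hours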